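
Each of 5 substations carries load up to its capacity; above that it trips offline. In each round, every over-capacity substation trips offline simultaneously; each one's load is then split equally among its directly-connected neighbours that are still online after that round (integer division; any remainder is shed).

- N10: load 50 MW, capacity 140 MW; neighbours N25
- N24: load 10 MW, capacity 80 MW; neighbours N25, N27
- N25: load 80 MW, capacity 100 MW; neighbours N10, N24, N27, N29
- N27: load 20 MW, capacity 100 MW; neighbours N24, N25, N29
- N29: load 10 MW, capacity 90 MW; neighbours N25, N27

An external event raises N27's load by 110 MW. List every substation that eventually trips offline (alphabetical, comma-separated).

N24, N25, N27, N29

Round 1 — N27 at 130 > 100. N27 trips offline.
  N27 sheds 130 MW to N24, N25, N29: 43 each (1 lost).
    N24: 10+43 = 53 ≤ 80
    N25: 80+43 = 123 > 100
    N29: 10+43 = 53 ≤ 90
Round 2 — N25 trips offline.
  N25 sheds 123 MW to N10, N24, N29: 41 each.
    N10: 50+41 = 91 ≤ 140
    N24: 53+41 = 94 > 80
    N29: 53+41 = 94 > 90
Round 3 — N24, N29 trip offline.
  N24 sheds 94 MW: no online neighbours, lost.
  N29 sheds 94 MW: no online neighbours, lost.
No further trips.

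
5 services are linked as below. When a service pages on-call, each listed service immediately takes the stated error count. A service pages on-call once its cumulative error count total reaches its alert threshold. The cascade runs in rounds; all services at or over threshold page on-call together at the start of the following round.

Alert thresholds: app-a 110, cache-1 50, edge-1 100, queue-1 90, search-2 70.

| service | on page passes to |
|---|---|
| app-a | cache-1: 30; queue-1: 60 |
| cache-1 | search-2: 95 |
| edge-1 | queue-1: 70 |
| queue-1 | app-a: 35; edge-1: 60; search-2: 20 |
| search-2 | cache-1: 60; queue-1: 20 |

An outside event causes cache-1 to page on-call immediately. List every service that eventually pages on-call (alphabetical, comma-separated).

Round 1 — cache-1 pages on-call (initial).
  search-2: +95 → 95 ≥ 70
Round 2 — search-2 pages on-call.
  queue-1: +20 → 20 < 90
No further pages.

cache-1, search-2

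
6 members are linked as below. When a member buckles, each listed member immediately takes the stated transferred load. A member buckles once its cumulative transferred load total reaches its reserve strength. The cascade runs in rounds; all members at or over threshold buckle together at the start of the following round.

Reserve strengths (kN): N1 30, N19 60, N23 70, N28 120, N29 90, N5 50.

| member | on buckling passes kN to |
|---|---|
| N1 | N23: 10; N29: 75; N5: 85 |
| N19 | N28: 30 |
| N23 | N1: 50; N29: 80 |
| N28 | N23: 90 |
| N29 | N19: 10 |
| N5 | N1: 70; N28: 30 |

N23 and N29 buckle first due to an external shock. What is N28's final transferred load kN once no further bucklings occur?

30

Round 1 — N23, N29 buckle (initial).
  N1: +50 → 50 ≥ 30
  N19: +10 → 10 < 60
Round 2 — N1 buckles.
  N5: +85 → 85 ≥ 50
Round 3 — N5 buckles.
  N28: +30 → 30 < 120
No further bucklings.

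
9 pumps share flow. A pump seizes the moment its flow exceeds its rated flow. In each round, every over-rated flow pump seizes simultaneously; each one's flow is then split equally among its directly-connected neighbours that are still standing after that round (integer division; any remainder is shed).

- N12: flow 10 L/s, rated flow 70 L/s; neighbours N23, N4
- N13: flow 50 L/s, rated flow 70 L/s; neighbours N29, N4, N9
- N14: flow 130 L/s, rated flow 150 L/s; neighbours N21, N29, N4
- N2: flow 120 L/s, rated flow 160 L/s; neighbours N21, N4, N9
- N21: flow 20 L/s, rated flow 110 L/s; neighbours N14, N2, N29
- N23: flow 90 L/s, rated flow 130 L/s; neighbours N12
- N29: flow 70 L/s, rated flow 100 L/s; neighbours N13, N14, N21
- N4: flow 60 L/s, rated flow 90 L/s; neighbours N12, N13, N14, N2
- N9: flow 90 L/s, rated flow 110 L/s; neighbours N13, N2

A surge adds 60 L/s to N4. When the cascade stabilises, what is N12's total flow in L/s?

40

Round 1 — N4 at 120 > 90. N4 seizes.
  N4 sheds 120 L/s to N12, N13, N14, N2: 30 each.
    N12: 10+30 = 40 ≤ 70
    N13: 50+30 = 80 > 70
    N14: 130+30 = 160 > 150
    N2: 120+30 = 150 ≤ 160
Round 2 — N13, N14 seize.
  N13 sheds 80 L/s to N29, N9: 40 each.
    N29: 70+40 = 110 > 100
    N9: 90+40 = 130 > 110
  N14 sheds 160 L/s to N21, N29: 80 each.
    N21: 20+80 = 100 ≤ 110
    N29: 110+80 = 190 > 100
Round 3 — N29, N9 seize.
  N29 sheds 190 L/s to N21: 190 each.
    N21: 100+190 = 290 > 110
  N9 sheds 130 L/s to N2: 130 each.
    N2: 150+130 = 280 > 160
Round 4 — N2, N21 seize.
  N2 sheds 280 L/s: no online neighbours, lost.
  N21 sheds 290 L/s: no online neighbours, lost.
No further seizures.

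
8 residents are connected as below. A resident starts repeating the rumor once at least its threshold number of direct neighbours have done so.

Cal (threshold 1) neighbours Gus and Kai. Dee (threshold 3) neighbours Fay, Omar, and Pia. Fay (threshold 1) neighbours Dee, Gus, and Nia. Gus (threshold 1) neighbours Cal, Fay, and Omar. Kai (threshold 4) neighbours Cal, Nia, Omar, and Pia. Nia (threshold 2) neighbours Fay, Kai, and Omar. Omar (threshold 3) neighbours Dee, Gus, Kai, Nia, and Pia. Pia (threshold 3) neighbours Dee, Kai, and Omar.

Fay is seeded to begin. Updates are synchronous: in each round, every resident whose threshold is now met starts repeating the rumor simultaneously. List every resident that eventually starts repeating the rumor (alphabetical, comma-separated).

Round 1 — Fay starts repeating the rumor (initial).
Round 2 — checking thresholds:
  Dee: 1 of 3 neighbours < 3, below threshold.
  Gus: 1 of 3 neighbours ≥ 1, starts repeating the rumor.
  Nia: 1 of 3 neighbours < 2, below threshold.
Round 3 — checking thresholds:
  Cal: 1 of 2 neighbours ≥ 1, starts repeating the rumor.
  Dee: 1 of 3 neighbours < 3, below threshold.
  Nia: 1 of 3 neighbours < 2, below threshold.
  Omar: 1 of 5 neighbours < 3, below threshold.
Round 4 — no new spreads; cascade stops.

Cal, Fay, Gus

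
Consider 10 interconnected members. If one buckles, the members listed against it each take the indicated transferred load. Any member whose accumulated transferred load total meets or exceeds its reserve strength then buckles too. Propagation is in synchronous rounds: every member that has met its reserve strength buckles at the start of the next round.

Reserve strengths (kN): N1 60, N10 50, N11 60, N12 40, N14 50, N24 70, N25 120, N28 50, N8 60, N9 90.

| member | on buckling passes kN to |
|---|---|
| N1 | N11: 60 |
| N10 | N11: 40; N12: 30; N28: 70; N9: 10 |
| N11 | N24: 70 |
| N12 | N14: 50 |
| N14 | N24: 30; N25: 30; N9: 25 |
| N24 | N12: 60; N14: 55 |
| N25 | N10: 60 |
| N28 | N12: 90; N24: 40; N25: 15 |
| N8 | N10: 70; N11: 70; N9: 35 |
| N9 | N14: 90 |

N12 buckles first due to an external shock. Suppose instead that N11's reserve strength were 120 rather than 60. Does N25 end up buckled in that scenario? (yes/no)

With N11's reserve strength at 120:
Round 1 — N12 buckles (initial).
  N14: +50 → 50 ≥ 50
Round 2 — N14 buckles.
  N24: +30 → 30 < 70
  N25: +30 → 30 < 120
  N9: +25 → 25 < 90
No further bucklings.

no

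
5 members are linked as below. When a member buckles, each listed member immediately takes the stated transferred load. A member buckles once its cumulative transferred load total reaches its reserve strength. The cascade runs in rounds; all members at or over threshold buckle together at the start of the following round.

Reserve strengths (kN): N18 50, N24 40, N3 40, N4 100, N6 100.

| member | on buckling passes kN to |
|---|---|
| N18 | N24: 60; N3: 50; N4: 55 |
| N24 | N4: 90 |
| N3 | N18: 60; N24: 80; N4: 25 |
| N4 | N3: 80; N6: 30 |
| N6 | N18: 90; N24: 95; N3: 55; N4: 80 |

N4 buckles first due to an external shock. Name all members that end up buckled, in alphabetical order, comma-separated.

Round 1 — N4 buckles (initial).
  N3: +80 → 80 ≥ 40
  N6: +30 → 30 < 100
Round 2 — N3 buckles.
  N18: +60 → 60 ≥ 50
  N24: +80 → 80 ≥ 40
Round 3 — N18, N24 buckle.
No further bucklings.

N18, N24, N3, N4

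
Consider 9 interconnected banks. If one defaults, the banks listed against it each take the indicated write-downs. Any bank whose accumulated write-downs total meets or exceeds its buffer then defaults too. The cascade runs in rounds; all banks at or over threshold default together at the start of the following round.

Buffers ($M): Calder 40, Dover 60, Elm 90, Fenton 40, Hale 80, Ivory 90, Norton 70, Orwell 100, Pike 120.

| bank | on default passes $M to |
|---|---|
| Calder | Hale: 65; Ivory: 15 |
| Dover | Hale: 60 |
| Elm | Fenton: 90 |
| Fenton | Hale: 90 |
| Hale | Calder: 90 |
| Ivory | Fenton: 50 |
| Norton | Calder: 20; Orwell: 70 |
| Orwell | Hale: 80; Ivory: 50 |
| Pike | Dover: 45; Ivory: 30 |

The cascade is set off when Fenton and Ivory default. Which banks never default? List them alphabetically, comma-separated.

Dover, Elm, Norton, Orwell, Pike

Round 1 — Fenton, Ivory default (initial).
  Hale: +90 → 90 ≥ 80
Round 2 — Hale defaults.
  Calder: +90 → 90 ≥ 40
Round 3 — Calder defaults.
No further defaults.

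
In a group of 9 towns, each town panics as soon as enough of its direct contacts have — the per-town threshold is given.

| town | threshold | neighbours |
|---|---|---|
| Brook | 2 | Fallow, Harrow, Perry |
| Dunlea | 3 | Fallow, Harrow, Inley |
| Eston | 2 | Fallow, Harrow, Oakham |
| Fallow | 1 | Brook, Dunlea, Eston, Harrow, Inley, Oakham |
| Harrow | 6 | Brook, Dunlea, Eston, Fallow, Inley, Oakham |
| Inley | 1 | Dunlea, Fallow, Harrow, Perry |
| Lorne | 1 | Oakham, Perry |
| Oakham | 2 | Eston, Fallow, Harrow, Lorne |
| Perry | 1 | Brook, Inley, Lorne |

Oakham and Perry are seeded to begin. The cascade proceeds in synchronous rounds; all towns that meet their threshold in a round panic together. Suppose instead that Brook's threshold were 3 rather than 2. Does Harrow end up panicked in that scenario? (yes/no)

no

With Brook's threshold at 3:
Round 1 — Oakham, Perry panic (initial).
Round 2 — checking thresholds:
  Brook: 1 of 3 neighbours < 3, not yet.
  Eston: 1 of 3 neighbours < 2, not yet.
  Fallow: 1 of 6 neighbours ≥ 1, panics.
  Harrow: 1 of 6 neighbours < 6, not yet.
  Inley: 1 of 4 neighbours ≥ 1, panics.
  Lorne: 2 of 2 neighbours ≥ 1, panics.
Round 3 — checking thresholds:
  Brook: 2 of 3 neighbours < 3, not yet.
  Dunlea: 2 of 3 neighbours < 3, not yet.
  Eston: 2 of 3 neighbours ≥ 2, panics.
  Harrow: 3 of 6 neighbours < 6, not yet.
Round 4 — no new panics; cascade stops.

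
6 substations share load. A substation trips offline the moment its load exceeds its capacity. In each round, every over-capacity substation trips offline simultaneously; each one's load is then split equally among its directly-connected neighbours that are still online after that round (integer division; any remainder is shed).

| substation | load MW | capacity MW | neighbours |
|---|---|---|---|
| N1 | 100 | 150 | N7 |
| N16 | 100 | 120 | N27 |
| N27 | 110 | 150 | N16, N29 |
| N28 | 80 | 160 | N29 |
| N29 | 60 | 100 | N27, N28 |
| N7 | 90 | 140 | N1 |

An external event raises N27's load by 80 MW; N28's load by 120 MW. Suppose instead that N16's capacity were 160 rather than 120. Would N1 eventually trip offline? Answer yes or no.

no

With N16's capacity at 160:
Round 1 — N27 at 190 > 150; N28 at 200 > 160. N27, N28 trip offline.
  N27 sheds 190 MW to N16, N29: 95 each.
    N16: 100+95 = 195 > 160
    N29: 60+95 = 155 > 100
  N28 sheds 200 MW to N29: 200 each.
    N29: 155+200 = 355 > 100
Round 2 — N16, N29 trip offline.
  N16 sheds 195 MW: no online neighbours, lost.
  N29 sheds 355 MW: no online neighbours, lost.
No further trips.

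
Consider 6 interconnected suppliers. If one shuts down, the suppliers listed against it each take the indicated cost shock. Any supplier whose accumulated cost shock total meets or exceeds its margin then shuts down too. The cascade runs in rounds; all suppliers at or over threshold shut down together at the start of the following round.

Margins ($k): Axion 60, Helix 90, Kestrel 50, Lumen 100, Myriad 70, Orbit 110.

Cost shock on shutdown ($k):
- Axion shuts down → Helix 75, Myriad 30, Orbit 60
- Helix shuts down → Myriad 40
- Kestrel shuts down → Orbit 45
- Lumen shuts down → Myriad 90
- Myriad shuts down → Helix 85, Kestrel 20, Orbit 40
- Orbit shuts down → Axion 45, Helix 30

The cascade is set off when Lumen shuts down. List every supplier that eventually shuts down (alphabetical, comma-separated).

Lumen, Myriad

Round 1 — Lumen shuts down (initial).
  Myriad: +90 → 90 ≥ 70
Round 2 — Myriad shuts down.
  Helix: +85 → 85 < 90
  Kestrel: +20 → 20 < 50
  Orbit: +40 → 40 < 110
No further shutdowns.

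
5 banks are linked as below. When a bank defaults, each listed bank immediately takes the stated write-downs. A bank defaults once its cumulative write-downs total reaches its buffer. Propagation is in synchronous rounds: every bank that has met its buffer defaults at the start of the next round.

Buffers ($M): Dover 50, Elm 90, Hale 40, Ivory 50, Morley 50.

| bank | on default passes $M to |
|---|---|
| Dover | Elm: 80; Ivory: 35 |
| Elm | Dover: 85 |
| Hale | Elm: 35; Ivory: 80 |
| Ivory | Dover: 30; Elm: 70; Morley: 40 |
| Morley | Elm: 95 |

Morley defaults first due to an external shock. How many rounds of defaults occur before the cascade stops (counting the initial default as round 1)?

Round 1 — Morley defaults (initial).
  Elm: +95 → 95 ≥ 90
Round 2 — Elm defaults.
  Dover: +85 → 85 ≥ 50
Round 3 — Dover defaults.
  Ivory: +35 → 35 < 50
No further defaults.

3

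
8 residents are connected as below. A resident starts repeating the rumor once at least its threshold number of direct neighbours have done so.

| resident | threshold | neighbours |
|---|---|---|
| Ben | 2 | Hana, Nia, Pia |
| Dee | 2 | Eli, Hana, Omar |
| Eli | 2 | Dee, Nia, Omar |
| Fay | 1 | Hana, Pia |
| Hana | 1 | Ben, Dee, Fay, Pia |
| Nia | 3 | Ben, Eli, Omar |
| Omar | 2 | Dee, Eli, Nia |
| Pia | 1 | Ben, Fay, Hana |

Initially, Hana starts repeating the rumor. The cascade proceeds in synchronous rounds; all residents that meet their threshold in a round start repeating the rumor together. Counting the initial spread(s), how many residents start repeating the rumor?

Round 1 — Hana starts repeating the rumor (initial).
Round 2 — checking thresholds:
  Ben: 1 of 3 neighbours < 2, holds.
  Dee: 1 of 3 neighbours < 2, holds.
  Fay: 1 of 2 neighbours ≥ 1, starts repeating the rumor.
  Pia: 1 of 3 neighbours ≥ 1, starts repeating the rumor.
Round 3 — checking thresholds:
  Ben: 2 of 3 neighbours ≥ 2, starts repeating the rumor.
  Dee: 1 of 3 neighbours < 2, holds.
Round 4 — no new spreads; cascade stops.

4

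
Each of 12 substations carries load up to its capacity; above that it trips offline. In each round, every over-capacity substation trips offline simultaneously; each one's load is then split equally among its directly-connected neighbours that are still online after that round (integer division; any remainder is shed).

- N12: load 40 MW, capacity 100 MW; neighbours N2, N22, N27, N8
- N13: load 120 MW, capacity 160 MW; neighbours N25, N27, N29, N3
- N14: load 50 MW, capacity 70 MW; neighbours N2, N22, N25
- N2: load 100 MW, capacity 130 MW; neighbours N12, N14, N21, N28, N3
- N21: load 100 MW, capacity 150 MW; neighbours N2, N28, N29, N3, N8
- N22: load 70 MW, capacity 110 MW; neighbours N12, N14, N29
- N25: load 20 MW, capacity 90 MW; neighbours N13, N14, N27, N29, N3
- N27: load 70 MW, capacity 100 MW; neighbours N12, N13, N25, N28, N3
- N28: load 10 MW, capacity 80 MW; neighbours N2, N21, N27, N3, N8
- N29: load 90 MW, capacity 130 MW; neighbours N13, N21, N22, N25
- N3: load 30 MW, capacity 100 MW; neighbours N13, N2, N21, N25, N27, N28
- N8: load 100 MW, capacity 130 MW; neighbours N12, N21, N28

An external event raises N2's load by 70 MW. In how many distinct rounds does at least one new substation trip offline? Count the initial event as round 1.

Round 1 — N2 at 170 > 130. N2 trips offline.
  N2 sheds 170 MW to N12, N14, N21, N28, N3: 34 each.
    N12: 40+34 = 74 ≤ 100
    N14: 50+34 = 84 > 70
    N21: 100+34 = 134 ≤ 150
    N28: 10+34 = 44 ≤ 80
    N3: 30+34 = 64 ≤ 100
Round 2 — N14 trips offline.
  N14 sheds 84 MW to N22, N25: 42 each.
    N22: 70+42 = 112 > 110
    N25: 20+42 = 62 ≤ 90
Round 3 — N22 trips offline.
  N22 sheds 112 MW to N12, N29: 56 each.
    N12: 74+56 = 130 > 100
    N29: 90+56 = 146 > 130
Round 4 — N12, N29 trip offline.
  N12 sheds 130 MW to N27, N8: 65 each.
    N27: 70+65 = 135 > 100
    N8: 100+65 = 165 > 130
  N29 sheds 146 MW to N13, N21, N25: 48 each (2 lost).
    N13: 120+48 = 168 > 160
    N21: 134+48 = 182 > 150
    N25: 62+48 = 110 > 90
Round 5 — N13, N21, N25, N27, N8 trip offline.
  N13 sheds 168 MW to N3: 168 each.
    N3: 64+168 = 232 > 100
  N21 sheds 182 MW to N28, N3: 91 each.
    N28: 44+91 = 135 > 80
    N3: 232+91 = 323 > 100
  N25 sheds 110 MW to N3: 110 each.
    N3: 323+110 = 433 > 100
  N27 sheds 135 MW to N28, N3: 67 each (1 lost).
    N28: 135+67 = 202 > 80
    N3: 433+67 = 500 > 100
  N8 sheds 165 MW to N28: 165 each.
    N28: 202+165 = 367 > 80
Round 6 — N28, N3 trip offline.
  N28 sheds 367 MW: no online neighbours, lost.
  N3 sheds 500 MW: no online neighbours, lost.
No further trips.

6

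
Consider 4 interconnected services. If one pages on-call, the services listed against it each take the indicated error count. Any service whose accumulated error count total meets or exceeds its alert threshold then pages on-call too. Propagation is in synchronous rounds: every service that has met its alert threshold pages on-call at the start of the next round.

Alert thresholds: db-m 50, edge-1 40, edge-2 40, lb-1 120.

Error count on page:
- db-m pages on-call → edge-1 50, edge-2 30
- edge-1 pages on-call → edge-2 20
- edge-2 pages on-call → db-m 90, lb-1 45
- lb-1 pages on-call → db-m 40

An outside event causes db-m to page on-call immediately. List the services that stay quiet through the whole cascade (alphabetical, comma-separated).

Round 1 — db-m pages on-call (initial).
  edge-1: +50 → 50 ≥ 40
  edge-2: +30 → 30 < 40
Round 2 — edge-1 pages on-call.
  edge-2: +20 → 50 ≥ 40
Round 3 — edge-2 pages on-call.
  lb-1: +45 → 45 < 120
No further pages.

lb-1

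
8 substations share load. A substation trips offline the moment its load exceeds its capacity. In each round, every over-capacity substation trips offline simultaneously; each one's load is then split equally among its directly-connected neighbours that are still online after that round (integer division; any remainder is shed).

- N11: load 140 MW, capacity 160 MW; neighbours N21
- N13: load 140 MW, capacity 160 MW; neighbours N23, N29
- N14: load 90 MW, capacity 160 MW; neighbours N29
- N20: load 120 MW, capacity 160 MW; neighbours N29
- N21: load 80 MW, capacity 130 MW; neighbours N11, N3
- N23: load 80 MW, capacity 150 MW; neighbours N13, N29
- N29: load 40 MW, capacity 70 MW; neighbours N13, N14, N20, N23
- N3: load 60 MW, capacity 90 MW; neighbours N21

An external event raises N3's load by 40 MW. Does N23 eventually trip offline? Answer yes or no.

no

Round 1 — N3 at 100 > 90. N3 trips offline.
  N3 sheds 100 MW to N21: 100 each.
    N21: 80+100 = 180 > 130
Round 2 — N21 trips offline.
  N21 sheds 180 MW to N11: 180 each.
    N11: 140+180 = 320 > 160
Round 3 — N11 trips offline.
  N11 sheds 320 MW: no online neighbours, lost.
No further trips.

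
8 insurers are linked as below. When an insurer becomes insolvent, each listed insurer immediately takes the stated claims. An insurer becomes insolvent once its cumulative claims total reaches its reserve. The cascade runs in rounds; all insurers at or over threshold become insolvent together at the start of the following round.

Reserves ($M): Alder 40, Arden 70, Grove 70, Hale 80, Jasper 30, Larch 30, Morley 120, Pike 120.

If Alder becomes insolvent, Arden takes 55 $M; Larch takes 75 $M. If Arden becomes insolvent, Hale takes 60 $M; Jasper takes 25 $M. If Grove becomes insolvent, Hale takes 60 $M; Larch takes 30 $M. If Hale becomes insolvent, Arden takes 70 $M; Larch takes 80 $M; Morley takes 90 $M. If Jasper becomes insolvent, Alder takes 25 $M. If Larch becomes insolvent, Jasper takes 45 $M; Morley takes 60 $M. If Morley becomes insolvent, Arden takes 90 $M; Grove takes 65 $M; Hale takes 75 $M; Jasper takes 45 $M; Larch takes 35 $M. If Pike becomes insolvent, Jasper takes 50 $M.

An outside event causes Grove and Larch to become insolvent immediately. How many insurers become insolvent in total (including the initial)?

3

Round 1 — Grove, Larch become insolvent (initial).
  Hale: +60 → 60 < 80
  Jasper: +45 → 45 ≥ 30
  Morley: +60 → 60 < 120
Round 2 — Jasper becomes insolvent.
  Alder: +25 → 25 < 40
No further insolvencies.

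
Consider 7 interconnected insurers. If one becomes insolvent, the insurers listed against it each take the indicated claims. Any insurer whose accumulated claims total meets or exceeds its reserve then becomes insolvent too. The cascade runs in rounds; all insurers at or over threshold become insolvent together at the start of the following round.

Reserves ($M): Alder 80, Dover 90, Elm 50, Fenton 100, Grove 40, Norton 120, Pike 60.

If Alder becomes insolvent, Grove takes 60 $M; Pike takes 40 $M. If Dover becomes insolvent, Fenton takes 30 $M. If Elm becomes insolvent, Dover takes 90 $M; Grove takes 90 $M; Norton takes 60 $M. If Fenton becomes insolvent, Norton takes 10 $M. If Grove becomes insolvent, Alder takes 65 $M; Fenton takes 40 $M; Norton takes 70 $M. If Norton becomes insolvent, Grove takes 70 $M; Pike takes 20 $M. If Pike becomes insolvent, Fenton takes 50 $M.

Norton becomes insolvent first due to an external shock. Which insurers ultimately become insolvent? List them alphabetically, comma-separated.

Round 1 — Norton becomes insolvent (initial).
  Grove: +70 → 70 ≥ 40
  Pike: +20 → 20 < 60
Round 2 — Grove becomes insolvent.
  Alder: +65 → 65 < 80
  Fenton: +40 → 40 < 100
No further insolvencies.

Grove, Norton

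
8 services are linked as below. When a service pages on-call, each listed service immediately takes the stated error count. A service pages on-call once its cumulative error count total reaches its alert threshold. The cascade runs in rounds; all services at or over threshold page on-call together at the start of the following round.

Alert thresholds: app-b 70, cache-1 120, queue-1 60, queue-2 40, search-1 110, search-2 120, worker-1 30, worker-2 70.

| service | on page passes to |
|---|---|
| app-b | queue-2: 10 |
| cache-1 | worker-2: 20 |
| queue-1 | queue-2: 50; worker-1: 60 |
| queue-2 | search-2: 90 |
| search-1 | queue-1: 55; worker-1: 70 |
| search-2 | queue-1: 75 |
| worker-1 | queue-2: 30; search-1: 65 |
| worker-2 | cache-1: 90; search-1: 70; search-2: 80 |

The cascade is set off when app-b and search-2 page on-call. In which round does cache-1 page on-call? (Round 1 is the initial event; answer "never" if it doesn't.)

Round 1 — app-b, search-2 page on-call (initial).
  queue-1: +75 → 75 ≥ 60
  queue-2: +10 → 10 < 40
Round 2 — queue-1 pages on-call.
  queue-2: +50 → 60 ≥ 40
  worker-1: +60 → 60 ≥ 30
Round 3 — queue-2, worker-1 page on-call.
  search-1: +65 → 65 < 110
No further pages.

never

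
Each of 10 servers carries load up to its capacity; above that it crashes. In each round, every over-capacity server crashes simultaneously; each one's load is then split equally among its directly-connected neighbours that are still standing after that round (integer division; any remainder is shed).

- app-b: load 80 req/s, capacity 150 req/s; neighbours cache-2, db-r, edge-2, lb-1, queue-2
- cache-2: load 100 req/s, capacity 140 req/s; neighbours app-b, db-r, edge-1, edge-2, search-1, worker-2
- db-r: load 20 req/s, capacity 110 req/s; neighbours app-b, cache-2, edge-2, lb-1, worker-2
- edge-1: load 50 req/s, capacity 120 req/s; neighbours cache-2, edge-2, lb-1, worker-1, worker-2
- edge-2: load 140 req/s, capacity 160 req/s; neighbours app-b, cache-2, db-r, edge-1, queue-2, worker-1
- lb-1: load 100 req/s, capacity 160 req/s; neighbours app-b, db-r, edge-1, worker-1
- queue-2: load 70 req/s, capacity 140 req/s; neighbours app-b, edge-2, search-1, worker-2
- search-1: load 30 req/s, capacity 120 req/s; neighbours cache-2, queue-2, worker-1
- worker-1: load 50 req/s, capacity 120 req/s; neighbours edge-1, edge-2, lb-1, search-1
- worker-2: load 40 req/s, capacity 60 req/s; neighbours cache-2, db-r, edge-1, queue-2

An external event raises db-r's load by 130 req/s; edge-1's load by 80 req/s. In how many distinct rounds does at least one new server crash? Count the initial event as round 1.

4

Round 1 — db-r at 150 > 110; edge-1 at 130 > 120. db-r, edge-1 crash.
  db-r sheds 150 req/s to app-b, cache-2, edge-2, lb-1, worker-2: 30 each.
    app-b: 80+30 = 110 ≤ 150
    cache-2: 100+30 = 130 ≤ 140
    edge-2: 140+30 = 170 > 160
    lb-1: 100+30 = 130 ≤ 160
    worker-2: 40+30 = 70 > 60
  edge-1 sheds 130 req/s to cache-2, edge-2, lb-1, worker-1, worker-2: 26 each.
    cache-2: 130+26 = 156 > 140
    edge-2: 170+26 = 196 > 160
    lb-1: 130+26 = 156 ≤ 160
    worker-1: 50+26 = 76 ≤ 120
    worker-2: 70+26 = 96 > 60
Round 2 — cache-2, edge-2, worker-2 crash.
  cache-2 sheds 156 req/s to app-b, search-1: 78 each.
    app-b: 110+78 = 188 > 150
    search-1: 30+78 = 108 ≤ 120
  edge-2 sheds 196 req/s to app-b, queue-2, worker-1: 65 each (1 lost).
    app-b: 188+65 = 253 > 150
    queue-2: 70+65 = 135 ≤ 140
    worker-1: 76+65 = 141 > 120
  worker-2 sheds 96 req/s to queue-2: 96 each.
    queue-2: 135+96 = 231 > 140
Round 3 — app-b, queue-2, worker-1 crash.
  app-b sheds 253 req/s to lb-1: 253 each.
    lb-1: 156+253 = 409 > 160
  queue-2 sheds 231 req/s to search-1: 231 each.
    search-1: 108+231 = 339 > 120
  worker-1 sheds 141 req/s to lb-1, search-1: 70 each (1 lost).
    lb-1: 409+70 = 479 > 160
    search-1: 339+70 = 409 > 120
Round 4 — lb-1, search-1 crash.
  lb-1 sheds 479 req/s: no online neighbours, lost.
  search-1 sheds 409 req/s: no online neighbours, lost.
No further crashes.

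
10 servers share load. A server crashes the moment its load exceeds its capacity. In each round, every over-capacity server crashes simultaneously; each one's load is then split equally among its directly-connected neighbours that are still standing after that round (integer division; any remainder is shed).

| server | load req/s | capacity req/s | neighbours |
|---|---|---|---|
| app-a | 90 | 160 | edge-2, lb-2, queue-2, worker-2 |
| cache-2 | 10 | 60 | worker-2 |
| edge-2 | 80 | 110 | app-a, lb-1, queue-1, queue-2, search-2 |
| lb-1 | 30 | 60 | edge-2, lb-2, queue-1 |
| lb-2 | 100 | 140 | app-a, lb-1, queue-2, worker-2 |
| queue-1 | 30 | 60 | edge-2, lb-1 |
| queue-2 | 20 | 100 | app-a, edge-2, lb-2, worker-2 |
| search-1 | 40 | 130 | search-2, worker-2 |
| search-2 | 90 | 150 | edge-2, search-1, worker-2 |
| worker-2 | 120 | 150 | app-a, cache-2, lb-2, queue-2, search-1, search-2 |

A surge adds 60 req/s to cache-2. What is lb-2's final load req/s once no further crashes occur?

138

Round 1 — cache-2 at 70 > 60. cache-2 crashes.
  cache-2 sheds 70 req/s to worker-2: 70 each.
    worker-2: 120+70 = 190 > 150
Round 2 — worker-2 crashes.
  worker-2 sheds 190 req/s to app-a, lb-2, queue-2, search-1, search-2: 38 each.
    app-a: 90+38 = 128 ≤ 160
    lb-2: 100+38 = 138 ≤ 140
    queue-2: 20+38 = 58 ≤ 100
    search-1: 40+38 = 78 ≤ 130
    search-2: 90+38 = 128 ≤ 150
No further crashes.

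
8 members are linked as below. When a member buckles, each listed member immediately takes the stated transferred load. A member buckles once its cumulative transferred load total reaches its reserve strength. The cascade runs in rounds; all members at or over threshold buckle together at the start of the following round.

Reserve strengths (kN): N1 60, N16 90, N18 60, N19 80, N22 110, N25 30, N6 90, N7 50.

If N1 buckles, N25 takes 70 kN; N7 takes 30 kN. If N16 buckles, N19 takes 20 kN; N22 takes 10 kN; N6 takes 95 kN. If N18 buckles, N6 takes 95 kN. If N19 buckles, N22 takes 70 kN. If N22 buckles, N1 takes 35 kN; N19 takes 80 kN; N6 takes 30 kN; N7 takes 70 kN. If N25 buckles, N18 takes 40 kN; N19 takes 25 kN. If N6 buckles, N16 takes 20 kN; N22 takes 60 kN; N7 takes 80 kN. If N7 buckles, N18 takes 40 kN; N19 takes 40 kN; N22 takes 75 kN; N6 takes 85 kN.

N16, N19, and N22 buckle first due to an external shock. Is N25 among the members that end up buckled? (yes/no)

no

Round 1 — N16, N19, N22 buckle (initial).
  N1: +35 → 35 < 60
  N6: +95+30 → 125 ≥ 90
  N7: +70 → 70 ≥ 50
Round 2 — N6, N7 buckle.
  N18: +40 → 40 < 60
No further bucklings.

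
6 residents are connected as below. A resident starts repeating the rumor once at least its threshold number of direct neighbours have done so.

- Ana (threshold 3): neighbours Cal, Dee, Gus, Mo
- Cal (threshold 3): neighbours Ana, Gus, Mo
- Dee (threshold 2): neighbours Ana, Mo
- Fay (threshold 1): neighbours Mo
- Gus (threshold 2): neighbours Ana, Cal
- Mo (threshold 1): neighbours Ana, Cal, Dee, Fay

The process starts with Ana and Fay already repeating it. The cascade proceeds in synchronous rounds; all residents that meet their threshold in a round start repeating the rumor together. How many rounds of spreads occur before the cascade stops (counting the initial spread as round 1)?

Round 1 — Ana, Fay start repeating the rumor (initial).
Round 2 — checking thresholds:
  Cal: 1 of 3 neighbours < 3, not yet.
  Dee: 1 of 2 neighbours < 2, not yet.
  Gus: 1 of 2 neighbours < 2, not yet.
  Mo: 2 of 4 neighbours ≥ 1, starts repeating the rumor.
Round 3 — checking thresholds:
  Cal: 2 of 3 neighbours < 3, not yet.
  Dee: 2 of 2 neighbours ≥ 2, starts repeating the rumor.
  Gus: 1 of 2 neighbours < 2, not yet.
Round 4 — no new spreads; cascade stops.

3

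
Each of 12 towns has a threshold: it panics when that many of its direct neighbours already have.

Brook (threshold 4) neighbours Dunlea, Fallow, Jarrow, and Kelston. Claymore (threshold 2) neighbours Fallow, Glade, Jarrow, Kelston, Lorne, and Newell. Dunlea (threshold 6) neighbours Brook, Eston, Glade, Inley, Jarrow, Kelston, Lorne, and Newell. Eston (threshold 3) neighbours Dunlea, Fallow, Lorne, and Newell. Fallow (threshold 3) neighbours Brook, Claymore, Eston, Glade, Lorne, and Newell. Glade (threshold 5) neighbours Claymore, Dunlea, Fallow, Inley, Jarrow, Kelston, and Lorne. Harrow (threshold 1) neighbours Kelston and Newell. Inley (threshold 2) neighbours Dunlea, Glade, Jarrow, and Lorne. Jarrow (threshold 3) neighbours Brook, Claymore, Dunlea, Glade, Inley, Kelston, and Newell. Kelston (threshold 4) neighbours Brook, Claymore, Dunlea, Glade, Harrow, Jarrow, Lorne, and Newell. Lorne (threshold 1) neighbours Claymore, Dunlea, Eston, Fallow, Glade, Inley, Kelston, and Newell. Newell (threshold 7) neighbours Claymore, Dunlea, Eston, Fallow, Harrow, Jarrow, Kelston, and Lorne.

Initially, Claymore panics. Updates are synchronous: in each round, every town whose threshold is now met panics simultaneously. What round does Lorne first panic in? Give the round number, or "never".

2

Round 1 — Claymore panics (initial).
Round 2 — checking thresholds:
  Fallow: 1 of 6 neighbours < 3, below threshold.
  Glade: 1 of 7 neighbours < 5, below threshold.
  Jarrow: 1 of 7 neighbours < 3, below threshold.
  Kelston: 1 of 8 neighbours < 4, below threshold.
  Lorne: 1 of 8 neighbours ≥ 1, panics.
  Newell: 1 of 8 neighbours < 7, below threshold.
Round 3 — no new panics; cascade stops.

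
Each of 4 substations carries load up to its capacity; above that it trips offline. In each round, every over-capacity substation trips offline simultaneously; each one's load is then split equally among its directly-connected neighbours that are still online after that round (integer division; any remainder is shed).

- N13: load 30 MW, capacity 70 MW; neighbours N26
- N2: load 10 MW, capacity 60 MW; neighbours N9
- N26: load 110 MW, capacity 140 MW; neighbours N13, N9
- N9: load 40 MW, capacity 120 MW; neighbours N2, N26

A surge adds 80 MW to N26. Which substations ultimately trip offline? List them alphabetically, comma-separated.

Round 1 — N26 at 190 > 140. N26 trips offline.
  N26 sheds 190 MW to N13, N9: 95 each.
    N13: 30+95 = 125 > 70
    N9: 40+95 = 135 > 120
Round 2 — N13, N9 trip offline.
  N13 sheds 125 MW: no online neighbours, lost.
  N9 sheds 135 MW to N2: 135 each.
    N2: 10+135 = 145 > 60
Round 3 — N2 trips offline.
  N2 sheds 145 MW: no online neighbours, lost.
No further trips.

N13, N2, N26, N9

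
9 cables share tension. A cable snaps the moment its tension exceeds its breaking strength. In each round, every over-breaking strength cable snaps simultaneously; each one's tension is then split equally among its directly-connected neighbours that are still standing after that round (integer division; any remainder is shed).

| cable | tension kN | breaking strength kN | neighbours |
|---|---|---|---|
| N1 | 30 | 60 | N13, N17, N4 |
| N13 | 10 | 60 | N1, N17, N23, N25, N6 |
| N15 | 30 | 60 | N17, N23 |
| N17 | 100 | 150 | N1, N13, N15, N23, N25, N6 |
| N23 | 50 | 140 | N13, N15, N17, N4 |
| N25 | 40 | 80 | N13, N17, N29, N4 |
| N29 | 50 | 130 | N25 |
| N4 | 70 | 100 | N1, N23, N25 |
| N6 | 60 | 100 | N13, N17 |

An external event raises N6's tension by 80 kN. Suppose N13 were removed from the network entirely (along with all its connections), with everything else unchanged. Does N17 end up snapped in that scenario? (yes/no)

With N13 removed:
Round 1 — N6 at 140 > 100. N6 snaps.
  N6 sheds 140 kN to N17: 140 each.
    N17: 100+140 = 240 > 150
Round 2 — N17 snaps.
  N17 sheds 240 kN to N1, N15, N23, N25: 60 each.
    N1: 30+60 = 90 > 60
    N15: 30+60 = 90 > 60
    N23: 50+60 = 110 ≤ 140
    N25: 40+60 = 100 > 80
Round 3 — N1, N15, N25 snap.
  N1 sheds 90 kN to N4: 90 each.
    N4: 70+90 = 160 > 100
  N15 sheds 90 kN to N23: 90 each.
    N23: 110+90 = 200 > 140
  N25 sheds 100 kN to N29, N4: 50 each.
    N29: 50+50 = 100 ≤ 130
    N4: 160+50 = 210 > 100
Round 4 — N23, N4 snap.
  N23 sheds 200 kN: no online neighbours, lost.
  N4 sheds 210 kN: no online neighbours, lost.
No further breaks.

yes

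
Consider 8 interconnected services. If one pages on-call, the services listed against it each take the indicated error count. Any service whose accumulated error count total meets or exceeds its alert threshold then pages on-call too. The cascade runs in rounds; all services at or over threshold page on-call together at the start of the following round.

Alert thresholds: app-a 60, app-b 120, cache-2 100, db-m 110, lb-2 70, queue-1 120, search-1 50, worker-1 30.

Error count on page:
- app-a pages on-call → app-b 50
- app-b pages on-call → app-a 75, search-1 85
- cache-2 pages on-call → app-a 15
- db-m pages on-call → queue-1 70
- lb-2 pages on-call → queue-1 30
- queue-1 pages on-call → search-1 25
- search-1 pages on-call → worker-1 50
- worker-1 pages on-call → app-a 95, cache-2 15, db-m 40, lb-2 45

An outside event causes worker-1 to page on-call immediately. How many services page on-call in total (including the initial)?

2

Round 1 — worker-1 pages on-call (initial).
  app-a: +95 → 95 ≥ 60
  cache-2: +15 → 15 < 100
  db-m: +40 → 40 < 110
  lb-2: +45 → 45 < 70
Round 2 — app-a pages on-call.
  app-b: +50 → 50 < 120
No further pages.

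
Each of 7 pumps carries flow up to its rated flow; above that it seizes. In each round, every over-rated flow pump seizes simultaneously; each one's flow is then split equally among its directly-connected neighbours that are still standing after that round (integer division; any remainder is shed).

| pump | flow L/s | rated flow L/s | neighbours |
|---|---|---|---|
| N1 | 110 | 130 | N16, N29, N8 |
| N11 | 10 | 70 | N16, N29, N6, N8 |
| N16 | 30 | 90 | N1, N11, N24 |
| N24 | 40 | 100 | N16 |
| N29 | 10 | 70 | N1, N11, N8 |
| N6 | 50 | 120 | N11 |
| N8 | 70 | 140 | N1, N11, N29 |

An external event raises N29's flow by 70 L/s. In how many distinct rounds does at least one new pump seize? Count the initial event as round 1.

Round 1 — N29 at 80 > 70. N29 seizes.
  N29 sheds 80 L/s to N1, N11, N8: 26 each (2 lost).
    N1: 110+26 = 136 > 130
    N11: 10+26 = 36 ≤ 70
    N8: 70+26 = 96 ≤ 140
Round 2 — N1 seizes.
  N1 sheds 136 L/s to N16, N8: 68 each.
    N16: 30+68 = 98 > 90
    N8: 96+68 = 164 > 140
Round 3 — N16, N8 seize.
  N16 sheds 98 L/s to N11, N24: 49 each.
    N11: 36+49 = 85 > 70
    N24: 40+49 = 89 ≤ 100
  N8 sheds 164 L/s to N11: 164 each.
    N11: 85+164 = 249 > 70
Round 4 — N11 seizes.
  N11 sheds 249 L/s to N6: 249 each.
    N6: 50+249 = 299 > 120
Round 5 — N6 seizes.
  N6 sheds 299 L/s: no online neighbours, lost.
No further seizures.

5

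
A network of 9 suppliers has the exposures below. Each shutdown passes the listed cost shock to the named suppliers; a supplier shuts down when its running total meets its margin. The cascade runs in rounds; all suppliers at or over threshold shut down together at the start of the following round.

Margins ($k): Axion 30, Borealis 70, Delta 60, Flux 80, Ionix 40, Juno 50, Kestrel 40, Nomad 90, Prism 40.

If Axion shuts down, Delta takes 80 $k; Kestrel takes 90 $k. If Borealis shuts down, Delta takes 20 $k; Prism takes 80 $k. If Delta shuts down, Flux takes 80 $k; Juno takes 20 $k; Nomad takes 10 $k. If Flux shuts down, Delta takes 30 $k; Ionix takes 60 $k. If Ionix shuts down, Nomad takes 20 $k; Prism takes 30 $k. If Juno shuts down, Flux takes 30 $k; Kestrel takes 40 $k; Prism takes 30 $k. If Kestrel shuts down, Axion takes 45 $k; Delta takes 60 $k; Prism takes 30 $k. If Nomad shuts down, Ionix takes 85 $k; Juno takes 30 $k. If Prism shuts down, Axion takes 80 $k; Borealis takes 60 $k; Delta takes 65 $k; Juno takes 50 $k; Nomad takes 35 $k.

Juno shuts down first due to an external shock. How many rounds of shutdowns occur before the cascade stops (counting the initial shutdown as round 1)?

5

Round 1 — Juno shuts down (initial).
  Flux: +30 → 30 < 80
  Kestrel: +40 → 40 ≥ 40
  Prism: +30 → 30 < 40
Round 2 — Kestrel shuts down.
  Axion: +45 → 45 ≥ 30
  Delta: +60 → 60 ≥ 60
  Prism: +30 → 60 ≥ 40
Round 3 — Axion, Delta, Prism shut down.
  Borealis: +60 → 60 < 70
  Flux: +80 → 110 ≥ 80
  Nomad: +10+35 → 45 < 90
Round 4 — Flux shuts down.
  Ionix: +60 → 60 ≥ 40
Round 5 — Ionix shuts down.
  Nomad: +20 → 65 < 90
No further shutdowns.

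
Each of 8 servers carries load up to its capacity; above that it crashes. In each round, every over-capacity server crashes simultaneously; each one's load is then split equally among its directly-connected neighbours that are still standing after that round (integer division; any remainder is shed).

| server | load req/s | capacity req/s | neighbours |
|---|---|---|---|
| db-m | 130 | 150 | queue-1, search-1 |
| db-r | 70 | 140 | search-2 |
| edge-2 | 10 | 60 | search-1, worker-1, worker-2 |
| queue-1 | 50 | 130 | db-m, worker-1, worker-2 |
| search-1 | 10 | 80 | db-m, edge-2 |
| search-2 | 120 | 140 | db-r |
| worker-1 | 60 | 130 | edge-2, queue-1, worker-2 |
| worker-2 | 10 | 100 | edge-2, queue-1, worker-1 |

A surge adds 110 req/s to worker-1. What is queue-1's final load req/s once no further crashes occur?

106

Round 1 — worker-1 at 170 > 130. worker-1 crashes.
  worker-1 sheds 170 req/s to edge-2, queue-1, worker-2: 56 each (2 lost).
    edge-2: 10+56 = 66 > 60
    queue-1: 50+56 = 106 ≤ 130
    worker-2: 10+56 = 66 ≤ 100
Round 2 — edge-2 crashes.
  edge-2 sheds 66 req/s to search-1, worker-2: 33 each.
    search-1: 10+33 = 43 ≤ 80
    worker-2: 66+33 = 99 ≤ 100
No further crashes.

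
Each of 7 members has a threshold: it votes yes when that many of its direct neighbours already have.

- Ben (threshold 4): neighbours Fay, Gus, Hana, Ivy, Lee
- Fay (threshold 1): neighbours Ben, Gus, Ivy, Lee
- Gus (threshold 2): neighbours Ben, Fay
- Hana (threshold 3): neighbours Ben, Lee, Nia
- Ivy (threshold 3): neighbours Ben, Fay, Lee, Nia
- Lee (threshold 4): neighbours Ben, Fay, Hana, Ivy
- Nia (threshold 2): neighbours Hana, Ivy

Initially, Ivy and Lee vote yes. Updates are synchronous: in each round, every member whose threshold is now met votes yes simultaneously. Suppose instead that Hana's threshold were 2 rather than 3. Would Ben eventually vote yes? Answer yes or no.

no

With Hana's threshold at 2:
Round 1 — Ivy, Lee vote yes (initial).
Round 2 — checking thresholds:
  Ben: 2 of 5 neighbours < 4, below threshold.
  Fay: 2 of 4 neighbours ≥ 1, votes yes.
  Hana: 1 of 3 neighbours < 2, below threshold.
  Nia: 1 of 2 neighbours < 2, below threshold.
Round 3 — no new yes votes; cascade stops.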